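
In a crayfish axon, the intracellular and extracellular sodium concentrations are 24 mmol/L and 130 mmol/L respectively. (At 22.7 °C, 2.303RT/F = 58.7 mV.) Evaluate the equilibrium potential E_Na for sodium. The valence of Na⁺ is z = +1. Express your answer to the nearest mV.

43 mV

E = (58.7/z) · log₁₀([Na⁺]_out/[Na⁺]_in) with z = +1.
= (58.7/1) · log₁₀(130/24) = 58.70 · log₁₀(5.417)
= 58.70 · (0.7337) = 43.07 mV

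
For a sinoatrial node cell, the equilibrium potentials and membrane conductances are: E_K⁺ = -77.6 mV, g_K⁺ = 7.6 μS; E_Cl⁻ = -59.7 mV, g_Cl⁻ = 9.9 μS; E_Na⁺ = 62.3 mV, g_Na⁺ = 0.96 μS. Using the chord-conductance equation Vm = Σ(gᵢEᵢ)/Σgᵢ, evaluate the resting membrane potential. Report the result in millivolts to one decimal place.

-60.7 mV

Σ gᵢEᵢ = 7.6·(-77.6) + 9.9·(-59.7) + 0.96·(62.3) = -1120.98
Σ gᵢ = 7.6 + 9.9 + 0.96 = 18.46
Vm = -1120.98 / 18.46 = -60.72 mV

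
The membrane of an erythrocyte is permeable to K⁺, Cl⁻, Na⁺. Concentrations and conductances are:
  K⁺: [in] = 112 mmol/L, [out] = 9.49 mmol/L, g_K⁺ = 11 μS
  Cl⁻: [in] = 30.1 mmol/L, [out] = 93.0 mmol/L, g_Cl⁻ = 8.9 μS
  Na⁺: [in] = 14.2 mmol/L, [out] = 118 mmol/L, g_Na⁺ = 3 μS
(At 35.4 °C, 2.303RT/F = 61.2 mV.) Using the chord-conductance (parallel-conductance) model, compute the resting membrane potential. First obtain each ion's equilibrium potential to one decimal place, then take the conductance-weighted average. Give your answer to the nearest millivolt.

E_K⁺ = (61.2/1)·log₁₀(9.49/112) = -65.6 mV
E_Cl⁻ = (61.2/-1)·log₁₀(93.0/30.1) = -30.0 mV
E_Na⁺ = (61.2/1)·log₁₀(118/14.2) = 56.3 mV
Vm = (Σ gᵢEᵢ)/(Σ gᵢ) = (11·-65.6 + 8.9·-30.0 + 3·56.3) / (11 + 8.9 + 3)
= -819.70 / 22.9 = -35.79 mV

-36 mV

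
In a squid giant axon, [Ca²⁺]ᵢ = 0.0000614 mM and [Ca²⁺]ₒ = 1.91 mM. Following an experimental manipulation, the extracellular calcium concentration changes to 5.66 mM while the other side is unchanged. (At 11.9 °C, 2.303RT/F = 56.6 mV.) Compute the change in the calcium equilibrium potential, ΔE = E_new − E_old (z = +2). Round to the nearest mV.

E_old = (56.6/2)·log₁₀(1.91/0.0000614) = 127.15 mV
E_new = (56.6/2)·log₁₀(5.66/0.0000614) = 140.50 mV
ΔE = 140.50 − (127.15) = 13.35 mV

13 mV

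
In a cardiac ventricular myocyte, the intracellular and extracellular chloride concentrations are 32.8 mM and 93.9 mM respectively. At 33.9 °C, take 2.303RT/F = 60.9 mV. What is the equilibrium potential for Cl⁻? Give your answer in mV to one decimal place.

E = (60.9/z) · log₁₀([Cl⁻]_out/[Cl⁻]_in) with z = -1.
For an anion, dividing by z = -1 reverses the sign.
= (60.9/-1) · log₁₀(93.9/32.8) = -60.90 · log₁₀(2.863)
= -60.90 · (0.4568) = -27.82 mV

-27.8 mV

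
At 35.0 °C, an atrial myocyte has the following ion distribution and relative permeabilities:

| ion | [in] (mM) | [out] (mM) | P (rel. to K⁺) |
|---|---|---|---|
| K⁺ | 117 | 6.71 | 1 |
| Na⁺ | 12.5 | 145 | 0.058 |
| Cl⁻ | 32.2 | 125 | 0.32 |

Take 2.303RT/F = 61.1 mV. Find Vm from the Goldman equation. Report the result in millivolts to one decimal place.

Vm = 61.1 · log₁₀[(Σ P·[cation]ₒ + Σ P·[anion]ᵢ) / (Σ P·[cation]ᵢ + Σ P·[anion]ₒ)]
Numerator = 1×6.71 + 0.058×145 + 0.32×32.2 = 25.42
Denominator = 1×117 + 0.058×12.5 + 0.32×125 = 157.7
Vm = 61.1 · log₁₀(0.16119) = 61.1 × (-0.7927) = -48.43 mV

-48.4 mV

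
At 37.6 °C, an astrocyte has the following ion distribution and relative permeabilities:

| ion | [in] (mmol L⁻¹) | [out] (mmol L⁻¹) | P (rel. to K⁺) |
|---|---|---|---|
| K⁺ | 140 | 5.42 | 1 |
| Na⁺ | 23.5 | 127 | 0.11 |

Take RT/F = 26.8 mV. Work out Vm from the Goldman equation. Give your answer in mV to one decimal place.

-53.5 mV

Vm = 26.8 · ln[(Σ P·[cation]ₒ + Σ P·[anion]ᵢ) / (Σ P·[cation]ᵢ + Σ P·[anion]ₒ)]
Numerator = 1×5.42 + 0.11×127 = 19.39
Denominator = 1×140 + 0.11×23.5 = 142.6
Vm = 26.8 · ln(0.13599) = 26.8 × (-1.9952) = -53.47 mV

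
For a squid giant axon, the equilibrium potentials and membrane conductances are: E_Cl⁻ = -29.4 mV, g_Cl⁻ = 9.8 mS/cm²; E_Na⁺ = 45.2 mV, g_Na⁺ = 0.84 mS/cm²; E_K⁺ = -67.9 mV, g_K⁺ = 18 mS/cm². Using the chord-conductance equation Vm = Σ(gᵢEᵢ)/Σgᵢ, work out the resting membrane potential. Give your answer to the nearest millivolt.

-51 mV

Σ gᵢEᵢ = 9.8·(-29.4) + 0.84·(45.2) + 18·(-67.9) = -1472.35
Σ gᵢ = 9.8 + 0.84 + 18 = 28.64
Vm = -1472.35 / 28.64 = -51.41 mV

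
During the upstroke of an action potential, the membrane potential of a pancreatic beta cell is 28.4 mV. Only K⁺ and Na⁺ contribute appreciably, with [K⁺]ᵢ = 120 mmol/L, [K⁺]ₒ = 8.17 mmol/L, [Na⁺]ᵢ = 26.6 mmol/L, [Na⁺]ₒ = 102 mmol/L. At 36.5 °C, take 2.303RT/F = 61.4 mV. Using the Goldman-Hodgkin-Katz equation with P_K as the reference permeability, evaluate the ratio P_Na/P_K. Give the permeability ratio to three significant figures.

Let α = P_Na/P_K. GHK: Vm = 61.4·log₁₀[(Kₒ + α·Naₒ)/(Kᵢ + α·Naᵢ)].
10^(Vm/61.4) = 10^(28.4/61.4) = 2.901
So 2.901·(Kᵢ + α·Naᵢ) = Kₒ + α·Naₒ → α = (2.901·120.0 − 8.17) / (102.0 − 2.901·26.6)
α = (348.1 − 8.17) / (102.0 − 77.17) = 339.9/24.83 = 13.69

13.7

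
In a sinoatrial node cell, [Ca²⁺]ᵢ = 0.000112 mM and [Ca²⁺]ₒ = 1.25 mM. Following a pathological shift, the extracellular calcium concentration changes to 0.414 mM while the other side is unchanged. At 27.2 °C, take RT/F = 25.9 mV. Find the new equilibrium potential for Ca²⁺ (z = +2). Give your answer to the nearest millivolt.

106 mV

After the shift: [Ca²⁺]_out = 0.414, [Ca²⁺]_in = 0.000112 mM.
E_new = (25.9/2)·ln(0.414/0.000112) = 12.95 · (8.2151) = 106.39 mV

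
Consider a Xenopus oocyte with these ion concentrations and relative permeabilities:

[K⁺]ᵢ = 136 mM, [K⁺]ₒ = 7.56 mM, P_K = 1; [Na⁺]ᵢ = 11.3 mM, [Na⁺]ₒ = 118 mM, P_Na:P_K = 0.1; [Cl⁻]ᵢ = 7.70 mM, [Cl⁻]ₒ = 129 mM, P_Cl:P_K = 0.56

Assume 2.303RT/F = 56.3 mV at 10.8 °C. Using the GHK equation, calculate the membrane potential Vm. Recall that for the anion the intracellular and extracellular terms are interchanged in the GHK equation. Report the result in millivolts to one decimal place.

Vm = 56.3 · log₁₀[(Σ P·[cation]ₒ + Σ P·[anion]ᵢ) / (Σ P·[cation]ᵢ + Σ P·[anion]ₒ)]
Numerator = 1×7.56 + 0.1×118 + 0.56×7.70 = 23.67
Denominator = 1×136 + 0.1×11.3 + 0.56×129 = 209.4
Vm = 56.3 · log₁₀(0.11306) = 56.3 × (-0.9467) = -53.30 mV

-53.3 mV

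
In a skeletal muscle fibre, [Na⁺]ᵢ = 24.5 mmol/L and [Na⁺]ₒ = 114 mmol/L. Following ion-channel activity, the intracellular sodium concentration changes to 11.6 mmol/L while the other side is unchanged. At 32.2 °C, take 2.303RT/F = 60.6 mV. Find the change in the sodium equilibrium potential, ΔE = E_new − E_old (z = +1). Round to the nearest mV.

E_old = (60.6/1)·log₁₀(114/24.5) = 40.46 mV
E_new = (60.6/1)·log₁₀(114/11.6) = 60.14 mV
ΔE = 60.14 − (40.46) = 19.68 mV

20 mV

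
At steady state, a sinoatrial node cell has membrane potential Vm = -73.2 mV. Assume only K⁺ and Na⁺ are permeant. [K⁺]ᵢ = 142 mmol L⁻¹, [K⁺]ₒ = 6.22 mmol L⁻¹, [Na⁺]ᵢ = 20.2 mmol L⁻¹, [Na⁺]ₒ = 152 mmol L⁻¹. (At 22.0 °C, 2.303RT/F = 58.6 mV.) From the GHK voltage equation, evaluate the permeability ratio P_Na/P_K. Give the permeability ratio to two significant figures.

Let α = P_Na/P_K. GHK: Vm = 58.6·log₁₀[(Kₒ + α·Naₒ)/(Kᵢ + α·Naᵢ)].
10^(Vm/58.6) = 10^(-73.2/58.6) = 0.056345
So 0.056345·(Kᵢ + α·Naᵢ) = Kₒ + α·Naₒ → α = (0.056345·142.0 − 6.22) / (152.0 − 0.056345·20.2)
α = (8.001 − 6.22) / (152.0 − 1.138) = 1.781/150.9 = 0.01181

0.012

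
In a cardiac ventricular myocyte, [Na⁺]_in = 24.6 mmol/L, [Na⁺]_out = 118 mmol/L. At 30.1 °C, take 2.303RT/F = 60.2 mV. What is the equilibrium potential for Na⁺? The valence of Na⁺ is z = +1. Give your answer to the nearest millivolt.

41 mV

E = (60.2/z) · log₁₀([Na⁺]_out/[Na⁺]_in) with z = +1.
= (60.2/1) · log₁₀(118/24.6) = 60.20 · log₁₀(4.797)
= 60.20 · (0.6809) = 40.99 mV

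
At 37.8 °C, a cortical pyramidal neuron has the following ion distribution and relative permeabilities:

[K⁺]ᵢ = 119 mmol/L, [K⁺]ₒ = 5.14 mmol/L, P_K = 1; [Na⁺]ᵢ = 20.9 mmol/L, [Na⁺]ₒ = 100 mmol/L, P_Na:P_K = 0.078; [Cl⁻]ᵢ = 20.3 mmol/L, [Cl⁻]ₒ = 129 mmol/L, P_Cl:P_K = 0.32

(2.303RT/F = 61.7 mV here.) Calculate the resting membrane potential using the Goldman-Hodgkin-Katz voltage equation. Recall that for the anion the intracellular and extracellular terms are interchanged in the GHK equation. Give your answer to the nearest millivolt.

-57 mV

Vm = 61.7 · log₁₀[(Σ P·[cation]ₒ + Σ P·[anion]ᵢ) / (Σ P·[cation]ᵢ + Σ P·[anion]ₒ)]
Numerator = 1×5.14 + 0.078×100 + 0.32×20.3 = 19.44
Denominator = 1×119 + 0.078×20.9 + 0.32×129 = 161.9
Vm = 61.7 · log₁₀(0.12004) = 61.7 × (-0.9207) = -56.81 mV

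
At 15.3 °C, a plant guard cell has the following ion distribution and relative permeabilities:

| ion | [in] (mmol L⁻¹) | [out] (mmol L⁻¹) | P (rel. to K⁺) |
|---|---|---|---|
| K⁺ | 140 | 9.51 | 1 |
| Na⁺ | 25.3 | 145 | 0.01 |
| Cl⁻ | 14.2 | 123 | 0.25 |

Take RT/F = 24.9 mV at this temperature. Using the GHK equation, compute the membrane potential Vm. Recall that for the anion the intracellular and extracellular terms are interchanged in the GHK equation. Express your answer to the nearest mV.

-61 mV

Vm = 24.9 · ln[(Σ P·[cation]ₒ + Σ P·[anion]ᵢ) / (Σ P·[cation]ᵢ + Σ P·[anion]ₒ)]
Numerator = 1×9.51 + 0.01×145 + 0.25×14.2 = 14.51
Denominator = 1×140 + 0.01×25.3 + 0.25×123 = 171
Vm = 24.9 · ln(0.084852) = 24.9 × (-2.4668) = -61.42 mV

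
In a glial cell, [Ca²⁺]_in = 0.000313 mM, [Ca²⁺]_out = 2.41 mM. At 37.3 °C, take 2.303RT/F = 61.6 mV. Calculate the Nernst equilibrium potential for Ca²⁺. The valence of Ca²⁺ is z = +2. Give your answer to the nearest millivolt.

E = (61.6/z) · log₁₀([Ca²⁺]_out/[Ca²⁺]_in) with z = +2.
= (61.6/2) · log₁₀(2.41/0.000313) = 30.80 · log₁₀(7700)
= 30.80 · (3.8865) = 119.70 mV

120 mV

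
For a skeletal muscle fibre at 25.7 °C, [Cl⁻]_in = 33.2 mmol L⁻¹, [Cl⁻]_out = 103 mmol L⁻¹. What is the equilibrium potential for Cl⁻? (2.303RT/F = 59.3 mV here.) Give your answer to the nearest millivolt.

E = (59.3/z) · log₁₀([Cl⁻]_out/[Cl⁻]_in) with z = -1.
For an anion, dividing by z = -1 reverses the sign.
= (59.3/-1) · log₁₀(103/33.2) = -59.30 · log₁₀(3.102)
= -59.30 · (0.4917) = -29.16 mV

-29 mV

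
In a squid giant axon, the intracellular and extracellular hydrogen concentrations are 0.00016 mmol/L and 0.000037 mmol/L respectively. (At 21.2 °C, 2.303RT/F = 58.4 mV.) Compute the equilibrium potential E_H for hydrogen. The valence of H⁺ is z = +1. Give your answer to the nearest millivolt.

E = (58.4/z) · log₁₀([H⁺]_out/[H⁺]_in) with z = +1.
= (58.4/1) · log₁₀(0.000037/0.00016) = 58.40 · log₁₀(0.2312)
= 58.40 · (-0.6359) = -37.14 mV

-37 mV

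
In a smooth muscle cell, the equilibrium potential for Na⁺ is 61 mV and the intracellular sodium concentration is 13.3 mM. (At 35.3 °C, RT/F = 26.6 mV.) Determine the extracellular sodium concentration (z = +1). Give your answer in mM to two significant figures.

130 mM

Nernst: E = (26.6/1) · ln([out]/[in]), so ln([out]/[in]) = 61.0 × 1 / 26.6 = 2.2932.
[out]/[in] = e^(2.2932) = 9.907.
[out] = 9.907 × 13.3 = 131.8 mM.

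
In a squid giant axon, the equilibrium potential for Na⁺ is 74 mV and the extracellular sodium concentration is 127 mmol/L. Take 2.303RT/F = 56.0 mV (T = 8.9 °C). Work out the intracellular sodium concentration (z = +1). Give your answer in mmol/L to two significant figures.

6.1 mmol/L

Nernst: E = (56.0/1) · log₁₀([out]/[in]), so log₁₀([out]/[in]) = 74.0 × 1 / 56.0 = 1.3214.
[out]/[in] = 10^(1.3214) = 20.96.
[in] = 127 / 20.96 = 6.059 mmol/L.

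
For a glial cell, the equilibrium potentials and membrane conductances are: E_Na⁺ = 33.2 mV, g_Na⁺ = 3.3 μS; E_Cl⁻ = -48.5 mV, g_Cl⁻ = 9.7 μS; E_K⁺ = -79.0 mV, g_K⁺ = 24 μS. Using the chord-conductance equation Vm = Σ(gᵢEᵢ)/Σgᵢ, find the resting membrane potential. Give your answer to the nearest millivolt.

-61 mV

Σ gᵢEᵢ = 3.3·(33.2) + 9.7·(-48.5) + 24·(-79.0) = -2256.89
Σ gᵢ = 3.3 + 9.7 + 24 = 37
Vm = -2256.89 / 37 = -61.00 mV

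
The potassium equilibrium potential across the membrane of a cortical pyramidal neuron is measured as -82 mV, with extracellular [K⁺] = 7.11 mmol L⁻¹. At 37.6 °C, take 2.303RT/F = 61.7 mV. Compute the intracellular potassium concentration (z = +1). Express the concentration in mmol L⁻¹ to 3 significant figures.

152 mmol L⁻¹

Nernst: E = (61.7/1) · log₁₀([out]/[in]), so log₁₀([out]/[in]) = -82.0 × 1 / 61.7 = -1.3290.
[out]/[in] = 10^(-1.3290) = 0.04688.
[in] = 7.11 / 0.04688 = 151.7 mmol L⁻¹.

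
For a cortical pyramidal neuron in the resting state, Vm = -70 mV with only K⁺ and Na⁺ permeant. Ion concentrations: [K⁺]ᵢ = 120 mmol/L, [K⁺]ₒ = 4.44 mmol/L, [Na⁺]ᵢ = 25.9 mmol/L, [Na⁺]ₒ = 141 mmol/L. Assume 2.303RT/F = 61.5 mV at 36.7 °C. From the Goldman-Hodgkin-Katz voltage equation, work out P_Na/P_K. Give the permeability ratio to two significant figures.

Let α = P_Na/P_K. GHK: Vm = 61.5·log₁₀[(Kₒ + α·Naₒ)/(Kᵢ + α·Naᵢ)].
10^(Vm/61.5) = 10^(-70.0/61.5) = 0.072743
So 0.072743·(Kᵢ + α·Naᵢ) = Kₒ + α·Naₒ → α = (0.072743·120.0 − 4.44) / (141.0 − 0.072743·25.9)
α = (8.729 − 4.44) / (141.0 − 1.884) = 4.289/139.1 = 0.03083

0.031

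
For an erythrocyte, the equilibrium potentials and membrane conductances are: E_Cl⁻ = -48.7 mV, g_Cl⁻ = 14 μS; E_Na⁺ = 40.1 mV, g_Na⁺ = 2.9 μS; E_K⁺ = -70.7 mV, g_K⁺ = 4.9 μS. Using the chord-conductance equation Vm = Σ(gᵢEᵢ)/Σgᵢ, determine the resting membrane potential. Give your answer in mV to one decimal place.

-41.8 mV

Σ gᵢEᵢ = 14·(-48.7) + 2.9·(40.1) + 4.9·(-70.7) = -911.94
Σ gᵢ = 14 + 2.9 + 4.9 = 21.8
Vm = -911.94 / 21.8 = -41.83 mV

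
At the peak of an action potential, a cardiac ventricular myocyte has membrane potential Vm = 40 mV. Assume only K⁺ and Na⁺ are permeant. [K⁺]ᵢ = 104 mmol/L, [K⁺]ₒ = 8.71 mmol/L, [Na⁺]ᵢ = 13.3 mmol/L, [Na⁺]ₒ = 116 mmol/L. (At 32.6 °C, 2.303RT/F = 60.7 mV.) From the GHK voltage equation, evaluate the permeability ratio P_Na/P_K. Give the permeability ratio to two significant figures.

8.4

Let α = P_Na/P_K. GHK: Vm = 60.7·log₁₀[(Kₒ + α·Naₒ)/(Kᵢ + α·Naᵢ)].
10^(Vm/60.7) = 10^(40.0/60.7) = 4.5601
So 4.5601·(Kᵢ + α·Naᵢ) = Kₒ + α·Naₒ → α = (4.5601·104.0 − 8.71) / (116.0 − 4.5601·13.3)
α = (474.3 − 8.71) / (116.0 − 60.65) = 465.5/55.35 = 8.411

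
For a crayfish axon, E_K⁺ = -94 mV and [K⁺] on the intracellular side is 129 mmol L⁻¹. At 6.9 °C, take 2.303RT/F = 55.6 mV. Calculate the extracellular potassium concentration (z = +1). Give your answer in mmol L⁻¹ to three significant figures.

2.63 mmol L⁻¹

Nernst: E = (55.6/1) · log₁₀([out]/[in]), so log₁₀([out]/[in]) = -94.0 × 1 / 55.6 = -1.6906.
[out]/[in] = 10^(-1.6906) = 0.02039.
[out] = 0.02039 × 129 = 2.63 mmol L⁻¹.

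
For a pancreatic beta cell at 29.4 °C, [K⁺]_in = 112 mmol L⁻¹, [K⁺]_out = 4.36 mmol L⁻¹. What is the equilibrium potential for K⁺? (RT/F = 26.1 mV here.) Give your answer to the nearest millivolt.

-85 mV

E = (26.1/z) · ln([K⁺]_out/[K⁺]_in) with z = +1.
= (26.1/1) · ln(4.36/112) = 26.10 · ln(0.03893)
= 26.10 · (-3.2460) = -84.72 mV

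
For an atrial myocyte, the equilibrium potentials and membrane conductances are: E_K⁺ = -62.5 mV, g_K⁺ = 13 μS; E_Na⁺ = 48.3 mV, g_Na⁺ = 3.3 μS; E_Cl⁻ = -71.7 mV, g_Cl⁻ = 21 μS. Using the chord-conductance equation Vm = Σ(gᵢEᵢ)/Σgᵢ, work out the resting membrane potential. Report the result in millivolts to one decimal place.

-57.9 mV

Σ gᵢEᵢ = 13·(-62.5) + 3.3·(48.3) + 21·(-71.7) = -2158.81
Σ gᵢ = 13 + 3.3 + 21 = 37.3
Vm = -2158.81 / 37.3 = -57.88 mV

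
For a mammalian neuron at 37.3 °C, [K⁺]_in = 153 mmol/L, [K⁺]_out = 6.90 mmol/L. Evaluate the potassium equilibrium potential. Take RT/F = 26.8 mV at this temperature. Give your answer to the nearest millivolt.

-83 mV

E = (26.8/z) · ln([K⁺]_out/[K⁺]_in) with z = +1.
= (26.8/1) · ln(6.90/153) = 26.80 · ln(0.0451)
= 26.80 · (-3.0989) = -83.05 mV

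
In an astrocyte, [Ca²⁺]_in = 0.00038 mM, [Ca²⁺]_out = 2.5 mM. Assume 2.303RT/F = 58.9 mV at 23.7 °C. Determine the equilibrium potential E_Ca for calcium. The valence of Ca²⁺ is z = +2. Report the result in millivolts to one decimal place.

112.4 mV

E = (58.9/z) · log₁₀([Ca²⁺]_out/[Ca²⁺]_in) with z = +2.
= (58.9/2) · log₁₀(2.5/0.00038) = 29.45 · log₁₀(6579)
= 29.45 · (3.8182) = 112.44 mV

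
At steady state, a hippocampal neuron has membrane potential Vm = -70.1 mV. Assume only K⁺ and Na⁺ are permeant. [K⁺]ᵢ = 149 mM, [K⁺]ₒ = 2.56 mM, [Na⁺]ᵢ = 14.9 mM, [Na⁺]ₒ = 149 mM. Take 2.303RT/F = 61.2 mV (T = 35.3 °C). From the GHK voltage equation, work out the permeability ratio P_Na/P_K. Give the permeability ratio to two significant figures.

0.055

Let α = P_Na/P_K. GHK: Vm = 61.2·log₁₀[(Kₒ + α·Naₒ)/(Kᵢ + α·Naᵢ)].
10^(Vm/61.2) = 10^(-70.1/61.2) = 0.071544
So 0.071544·(Kᵢ + α·Naᵢ) = Kₒ + α·Naₒ → α = (0.071544·149.0 − 2.56) / (149.0 − 0.071544·14.9)
α = (10.66 − 2.56) / (149.0 − 1.066) = 8.1/147.9 = 0.05475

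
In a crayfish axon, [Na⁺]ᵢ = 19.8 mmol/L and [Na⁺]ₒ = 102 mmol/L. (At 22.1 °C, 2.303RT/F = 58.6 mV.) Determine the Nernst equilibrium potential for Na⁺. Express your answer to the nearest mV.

42 mV

E = (58.6/z) · log₁₀([Na⁺]_out/[Na⁺]_in) with z = +1.
= (58.6/1) · log₁₀(102/19.8) = 58.60 · log₁₀(5.152)
= 58.60 · (0.7119) = 41.72 mV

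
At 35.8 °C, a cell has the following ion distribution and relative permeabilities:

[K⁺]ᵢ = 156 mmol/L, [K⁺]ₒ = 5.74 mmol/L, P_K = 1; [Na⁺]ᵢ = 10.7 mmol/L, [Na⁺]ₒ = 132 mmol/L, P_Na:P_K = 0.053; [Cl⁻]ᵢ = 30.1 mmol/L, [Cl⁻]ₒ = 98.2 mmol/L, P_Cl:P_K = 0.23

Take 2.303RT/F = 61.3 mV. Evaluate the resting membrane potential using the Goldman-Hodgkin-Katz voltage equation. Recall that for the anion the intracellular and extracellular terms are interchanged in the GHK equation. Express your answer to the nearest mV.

-59 mV

Vm = 61.3 · log₁₀[(Σ P·[cation]ₒ + Σ P·[anion]ᵢ) / (Σ P·[cation]ᵢ + Σ P·[anion]ₒ)]
Numerator = 1×5.74 + 0.053×132 + 0.23×30.1 = 19.66
Denominator = 1×156 + 0.053×10.7 + 0.23×98.2 = 179.2
Vm = 61.3 · log₁₀(0.10973) = 61.3 × (-0.9597) = -58.83 mV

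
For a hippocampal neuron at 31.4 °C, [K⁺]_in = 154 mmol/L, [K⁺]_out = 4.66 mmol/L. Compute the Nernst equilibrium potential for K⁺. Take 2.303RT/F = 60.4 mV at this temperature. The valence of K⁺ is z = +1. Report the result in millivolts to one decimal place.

-91.8 mV

E = (60.4/z) · log₁₀([K⁺]_out/[K⁺]_in) with z = +1.
= (60.4/1) · log₁₀(4.66/154) = 60.40 · log₁₀(0.03026)
= 60.40 · (-1.5191) = -91.76 mV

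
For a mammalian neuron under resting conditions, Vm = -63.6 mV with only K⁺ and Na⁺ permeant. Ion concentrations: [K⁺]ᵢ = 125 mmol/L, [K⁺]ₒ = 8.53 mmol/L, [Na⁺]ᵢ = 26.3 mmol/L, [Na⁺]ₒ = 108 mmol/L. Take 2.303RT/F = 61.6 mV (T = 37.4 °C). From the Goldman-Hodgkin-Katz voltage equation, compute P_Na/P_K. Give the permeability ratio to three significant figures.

0.0291

Let α = P_Na/P_K. GHK: Vm = 61.6·log₁₀[(Kₒ + α·Naₒ)/(Kᵢ + α·Naᵢ)].
10^(Vm/61.6) = 10^(-63.6/61.6) = 0.092797
So 0.092797·(Kᵢ + α·Naᵢ) = Kₒ + α·Naₒ → α = (0.092797·125.0 − 8.53) / (108.0 − 0.092797·26.3)
α = (11.6 − 8.53) / (108.0 − 2.441) = 3.07/105.6 = 0.02908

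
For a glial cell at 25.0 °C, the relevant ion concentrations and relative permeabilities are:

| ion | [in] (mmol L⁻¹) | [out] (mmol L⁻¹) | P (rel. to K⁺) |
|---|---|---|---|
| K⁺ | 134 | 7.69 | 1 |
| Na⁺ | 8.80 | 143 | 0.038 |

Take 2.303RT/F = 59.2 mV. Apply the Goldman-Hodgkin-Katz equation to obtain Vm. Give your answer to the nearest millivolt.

Vm = 59.2 · log₁₀[(Σ P·[cation]ₒ + Σ P·[anion]ᵢ) / (Σ P·[cation]ᵢ + Σ P·[anion]ₒ)]
Numerator = 1×7.69 + 0.038×143 = 13.12
Denominator = 1×134 + 0.038×8.80 = 134.3
Vm = 59.2 · log₁₀(0.097696) = 59.2 × (-1.0101) = -59.80 mV

-60 mV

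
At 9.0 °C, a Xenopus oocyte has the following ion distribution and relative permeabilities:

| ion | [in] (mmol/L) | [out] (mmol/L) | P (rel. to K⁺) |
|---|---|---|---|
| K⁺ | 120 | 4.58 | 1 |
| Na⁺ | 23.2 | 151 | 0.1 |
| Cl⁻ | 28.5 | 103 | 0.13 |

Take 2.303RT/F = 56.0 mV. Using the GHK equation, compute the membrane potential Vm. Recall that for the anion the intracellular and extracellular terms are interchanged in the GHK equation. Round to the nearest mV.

-43 mV

Vm = 56.0 · log₁₀[(Σ P·[cation]ₒ + Σ P·[anion]ᵢ) / (Σ P·[cation]ᵢ + Σ P·[anion]ₒ)]
Numerator = 1×4.58 + 0.1×151 + 0.13×28.5 = 23.38
Denominator = 1×120 + 0.1×23.2 + 0.13×103 = 135.7
Vm = 56.0 · log₁₀(0.17232) = 56.0 × (-0.7637) = -42.77 mV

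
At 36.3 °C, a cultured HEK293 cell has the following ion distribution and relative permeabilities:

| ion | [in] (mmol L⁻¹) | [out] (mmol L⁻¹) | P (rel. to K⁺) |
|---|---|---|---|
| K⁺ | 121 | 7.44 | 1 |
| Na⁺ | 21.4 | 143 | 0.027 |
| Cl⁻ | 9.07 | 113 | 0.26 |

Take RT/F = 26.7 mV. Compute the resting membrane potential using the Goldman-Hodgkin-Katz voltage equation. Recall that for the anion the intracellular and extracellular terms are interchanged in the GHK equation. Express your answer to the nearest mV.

-64 mV

Vm = 26.7 · ln[(Σ P·[cation]ₒ + Σ P·[anion]ᵢ) / (Σ P·[cation]ᵢ + Σ P·[anion]ₒ)]
Numerator = 1×7.44 + 0.027×143 + 0.26×9.07 = 13.66
Denominator = 1×121 + 0.027×21.4 + 0.26×113 = 151
Vm = 26.7 · ln(0.090484) = 26.7 × (-2.4026) = -64.15 mV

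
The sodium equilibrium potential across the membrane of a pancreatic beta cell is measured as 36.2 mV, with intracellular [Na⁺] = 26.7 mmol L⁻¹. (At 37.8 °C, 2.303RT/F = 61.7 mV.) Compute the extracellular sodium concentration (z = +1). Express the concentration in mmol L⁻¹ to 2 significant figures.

Nernst: E = (61.7/1) · log₁₀([out]/[in]), so log₁₀([out]/[in]) = 36.2 × 1 / 61.7 = 0.5867.
[out]/[in] = 10^(0.5867) = 3.861.
[out] = 3.861 × 26.7 = 103.1 mmol L⁻¹.

100 mmol L⁻¹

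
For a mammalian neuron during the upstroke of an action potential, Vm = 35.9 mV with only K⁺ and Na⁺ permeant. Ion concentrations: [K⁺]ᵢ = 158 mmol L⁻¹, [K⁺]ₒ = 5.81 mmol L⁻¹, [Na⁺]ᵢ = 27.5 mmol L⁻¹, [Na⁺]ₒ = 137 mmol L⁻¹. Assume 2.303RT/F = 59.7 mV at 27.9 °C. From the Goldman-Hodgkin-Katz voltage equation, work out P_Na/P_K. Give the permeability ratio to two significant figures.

Let α = P_Na/P_K. GHK: Vm = 59.7·log₁₀[(Kₒ + α·Naₒ)/(Kᵢ + α·Naᵢ)].
10^(Vm/59.7) = 10^(35.9/59.7) = 3.9934
So 3.9934·(Kᵢ + α·Naᵢ) = Kₒ + α·Naₒ → α = (3.9934·158.0 − 5.81) / (137.0 − 3.9934·27.5)
α = (631 − 5.81) / (137.0 − 109.8) = 625.1/27.18 = 23

23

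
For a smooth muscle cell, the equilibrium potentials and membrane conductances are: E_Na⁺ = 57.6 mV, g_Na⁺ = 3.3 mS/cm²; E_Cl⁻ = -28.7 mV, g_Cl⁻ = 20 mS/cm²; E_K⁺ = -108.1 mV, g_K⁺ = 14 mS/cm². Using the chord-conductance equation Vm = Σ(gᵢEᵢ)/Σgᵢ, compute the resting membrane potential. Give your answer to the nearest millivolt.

Σ gᵢEᵢ = 3.3·(57.6) + 20·(-28.7) + 14·(-108.1) = -1897.32
Σ gᵢ = 3.3 + 20 + 14 = 37.3
Vm = -1897.32 / 37.3 = -50.87 mV

-51 mV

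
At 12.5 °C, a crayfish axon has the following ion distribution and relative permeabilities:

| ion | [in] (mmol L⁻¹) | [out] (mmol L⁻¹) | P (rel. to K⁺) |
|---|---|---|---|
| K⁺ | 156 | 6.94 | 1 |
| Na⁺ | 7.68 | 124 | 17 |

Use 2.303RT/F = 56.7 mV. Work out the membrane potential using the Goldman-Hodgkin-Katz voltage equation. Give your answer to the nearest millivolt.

Vm = 56.7 · log₁₀[(Σ P·[cation]ₒ + Σ P·[anion]ᵢ) / (Σ P·[cation]ᵢ + Σ P·[anion]ₒ)]
Numerator = 1×6.94 + 17×124 = 2115
Denominator = 1×156 + 17×7.68 = 286.6
Vm = 56.7 · log₁₀(7.3804) = 56.7 × (0.8681) = 49.22 mV

49 mV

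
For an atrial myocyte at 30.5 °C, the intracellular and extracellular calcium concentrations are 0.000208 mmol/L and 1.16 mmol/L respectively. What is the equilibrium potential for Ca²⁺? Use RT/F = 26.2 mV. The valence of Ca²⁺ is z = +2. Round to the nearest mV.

E = (26.2/z) · ln([Ca²⁺]_out/[Ca²⁺]_in) with z = +2.
= (26.2/2) · ln(1.16/0.000208) = 13.10 · ln(5577)
= 13.10 · (8.6264) = 113.01 mV

113 mV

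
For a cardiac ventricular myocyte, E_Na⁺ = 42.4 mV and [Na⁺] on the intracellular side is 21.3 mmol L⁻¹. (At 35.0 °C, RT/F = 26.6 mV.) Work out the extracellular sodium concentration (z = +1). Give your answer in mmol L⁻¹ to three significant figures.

Nernst: E = (26.6/1) · ln([out]/[in]), so ln([out]/[in]) = 42.4 × 1 / 26.6 = 1.5940.
[out]/[in] = e^(1.5940) = 4.923.
[out] = 4.923 × 21.3 = 104.9 mmol L⁻¹.

105 mmol L⁻¹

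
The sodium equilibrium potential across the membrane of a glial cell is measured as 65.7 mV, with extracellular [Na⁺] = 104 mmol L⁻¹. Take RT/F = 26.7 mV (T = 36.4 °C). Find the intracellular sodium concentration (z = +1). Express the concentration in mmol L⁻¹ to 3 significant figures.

8.88 mmol L⁻¹

Nernst: E = (26.7/1) · ln([out]/[in]), so ln([out]/[in]) = 65.7 × 1 / 26.7 = 2.4607.
[out]/[in] = e^(2.4607) = 11.71.
[in] = 104 / 11.71 = 8.879 mmol L⁻¹.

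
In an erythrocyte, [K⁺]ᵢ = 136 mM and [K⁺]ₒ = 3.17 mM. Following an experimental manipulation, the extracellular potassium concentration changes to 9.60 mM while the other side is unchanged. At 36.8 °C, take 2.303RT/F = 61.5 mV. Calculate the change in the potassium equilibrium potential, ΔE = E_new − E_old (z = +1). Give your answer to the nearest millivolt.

30 mV

E_old = (61.5/1)·log₁₀(3.17/136) = -100.40 mV
E_new = (61.5/1)·log₁₀(9.60/136) = -70.80 mV
ΔE = -70.80 − (-100.40) = 29.59 mV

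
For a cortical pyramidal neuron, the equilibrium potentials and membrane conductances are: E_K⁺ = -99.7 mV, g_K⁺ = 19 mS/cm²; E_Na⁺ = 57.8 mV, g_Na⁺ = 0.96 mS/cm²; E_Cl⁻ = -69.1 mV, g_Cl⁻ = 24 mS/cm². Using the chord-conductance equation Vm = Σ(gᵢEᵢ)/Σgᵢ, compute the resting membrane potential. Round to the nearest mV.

Σ gᵢEᵢ = 19·(-99.7) + 0.96·(57.8) + 24·(-69.1) = -3497.21
Σ gᵢ = 19 + 0.96 + 24 = 43.96
Vm = -3497.21 / 43.96 = -79.55 mV

-80 mV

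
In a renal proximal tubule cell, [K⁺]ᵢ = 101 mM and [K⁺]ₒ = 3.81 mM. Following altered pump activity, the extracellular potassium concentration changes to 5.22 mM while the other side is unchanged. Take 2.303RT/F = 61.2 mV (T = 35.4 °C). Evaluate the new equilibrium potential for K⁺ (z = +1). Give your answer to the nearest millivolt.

After the shift: [K⁺]_out = 5.22, [K⁺]_in = 101 mM.
E_new = (61.2/1)·log₁₀(5.22/101) = 61.20 · (-1.2867) = -78.74 mV

-79 mV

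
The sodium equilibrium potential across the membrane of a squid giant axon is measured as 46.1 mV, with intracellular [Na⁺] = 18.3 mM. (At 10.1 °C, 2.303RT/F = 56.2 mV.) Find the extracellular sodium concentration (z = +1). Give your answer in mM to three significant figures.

121 mM

Nernst: E = (56.2/1) · log₁₀([out]/[in]), so log₁₀([out]/[in]) = 46.1 × 1 / 56.2 = 0.8203.
[out]/[in] = 10^(0.8203) = 6.611.
[out] = 6.611 × 18.3 = 121 mM.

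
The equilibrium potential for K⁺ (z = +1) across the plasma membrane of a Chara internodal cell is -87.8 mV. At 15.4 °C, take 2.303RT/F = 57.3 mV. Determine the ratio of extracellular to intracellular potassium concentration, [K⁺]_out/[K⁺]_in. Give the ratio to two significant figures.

0.029

log₁₀([out]/[in]) = E·z/(57.3) = -87.8 × 1 / 57.3 = -1.5323
[out]/[in] = 10^(-1.5323) = 0.02936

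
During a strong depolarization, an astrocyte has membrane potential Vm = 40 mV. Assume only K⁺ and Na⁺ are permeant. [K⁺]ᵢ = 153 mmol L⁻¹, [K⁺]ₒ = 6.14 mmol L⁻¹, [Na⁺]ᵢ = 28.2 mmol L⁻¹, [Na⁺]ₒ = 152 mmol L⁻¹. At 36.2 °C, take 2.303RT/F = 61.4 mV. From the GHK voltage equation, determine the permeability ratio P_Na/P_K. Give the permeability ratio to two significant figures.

27

Let α = P_Na/P_K. GHK: Vm = 61.4·log₁₀[(Kₒ + α·Naₒ)/(Kᵢ + α·Naᵢ)].
10^(Vm/61.4) = 10^(40.0/61.4) = 4.4819
So 4.4819·(Kᵢ + α·Naᵢ) = Kₒ + α·Naₒ → α = (4.4819·153.0 − 6.14) / (152.0 − 4.4819·28.2)
α = (685.7 − 6.14) / (152.0 − 126.4) = 679.6/25.61 = 26.54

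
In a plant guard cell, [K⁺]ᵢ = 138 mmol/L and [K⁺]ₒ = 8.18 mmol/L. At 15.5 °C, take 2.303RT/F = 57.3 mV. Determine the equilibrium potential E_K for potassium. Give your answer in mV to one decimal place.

-70.3 mV

E = (57.3/z) · log₁₀([K⁺]_out/[K⁺]_in) with z = +1.
= (57.3/1) · log₁₀(8.18/138) = 57.30 · log₁₀(0.05928)
= 57.30 · (-1.2271) = -70.31 mV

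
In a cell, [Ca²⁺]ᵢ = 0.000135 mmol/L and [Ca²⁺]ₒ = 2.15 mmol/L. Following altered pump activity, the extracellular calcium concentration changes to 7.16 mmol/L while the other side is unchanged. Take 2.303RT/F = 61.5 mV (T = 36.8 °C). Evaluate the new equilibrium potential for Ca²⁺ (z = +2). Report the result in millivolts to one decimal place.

145.3 mV

After the shift: [Ca²⁺]_out = 7.16, [Ca²⁺]_in = 0.000135 mmol/L.
E_new = (61.5/2)·log₁₀(7.16/0.000135) = 30.75 · (4.7246) = 145.28 mV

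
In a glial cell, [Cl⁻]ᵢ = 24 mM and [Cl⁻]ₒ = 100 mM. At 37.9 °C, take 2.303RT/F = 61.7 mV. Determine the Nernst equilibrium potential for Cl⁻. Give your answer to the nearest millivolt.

E = (61.7/z) · log₁₀([Cl⁻]_out/[Cl⁻]_in) with z = -1.
For an anion, dividing by z = -1 reverses the sign.
= (61.7/-1) · log₁₀(100/24) = -61.70 · log₁₀(4.167)
= -61.70 · (0.6198) = -38.24 mV

-38 mV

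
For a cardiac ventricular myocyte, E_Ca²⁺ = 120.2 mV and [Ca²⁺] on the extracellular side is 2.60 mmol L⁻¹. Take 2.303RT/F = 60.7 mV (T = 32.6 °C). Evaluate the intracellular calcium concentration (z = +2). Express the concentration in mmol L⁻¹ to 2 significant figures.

0.00028 mmol L⁻¹

Nernst: E = (60.7/2) · log₁₀([out]/[in]), so log₁₀([out]/[in]) = 120.2 × 2 / 60.7 = 3.9605.
[out]/[in] = 10^(3.9605) = 9130.
[in] = 2.60 / 9130 = 0.0002848 mmol L⁻¹.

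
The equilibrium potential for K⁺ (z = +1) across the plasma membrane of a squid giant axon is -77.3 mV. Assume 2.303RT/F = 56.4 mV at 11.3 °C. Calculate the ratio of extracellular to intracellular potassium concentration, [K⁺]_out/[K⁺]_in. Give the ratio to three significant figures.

log₁₀([out]/[in]) = E·z/(56.4) = -77.3 × 1 / 56.4 = -1.3706
[out]/[in] = 10^(-1.3706) = 0.0426

0.0426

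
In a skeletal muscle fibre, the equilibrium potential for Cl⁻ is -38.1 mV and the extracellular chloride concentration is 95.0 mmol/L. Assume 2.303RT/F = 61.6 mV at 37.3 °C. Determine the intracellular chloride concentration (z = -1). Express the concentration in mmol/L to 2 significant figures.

Nernst: E = (61.6/-1) · log₁₀([out]/[in]), so log₁₀([out]/[in]) = -38.1 × -1 / 61.6 = 0.6185.
[out]/[in] = 10^(0.6185) = 4.154.
[in] = 95.0 / 4.154 = 22.87 mmol/L.

23 mmol/L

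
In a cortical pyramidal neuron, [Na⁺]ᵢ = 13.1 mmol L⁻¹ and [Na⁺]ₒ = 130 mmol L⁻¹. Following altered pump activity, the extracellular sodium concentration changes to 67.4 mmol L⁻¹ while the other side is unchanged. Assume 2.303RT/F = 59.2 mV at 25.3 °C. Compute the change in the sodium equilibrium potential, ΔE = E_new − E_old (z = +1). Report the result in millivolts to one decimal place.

-16.9 mV

E_old = (59.2/1)·log₁₀(130/13.1) = 59.00 mV
E_new = (59.2/1)·log₁₀(67.4/13.1) = 42.11 mV
ΔE = 42.11 − (59.00) = -16.89 mV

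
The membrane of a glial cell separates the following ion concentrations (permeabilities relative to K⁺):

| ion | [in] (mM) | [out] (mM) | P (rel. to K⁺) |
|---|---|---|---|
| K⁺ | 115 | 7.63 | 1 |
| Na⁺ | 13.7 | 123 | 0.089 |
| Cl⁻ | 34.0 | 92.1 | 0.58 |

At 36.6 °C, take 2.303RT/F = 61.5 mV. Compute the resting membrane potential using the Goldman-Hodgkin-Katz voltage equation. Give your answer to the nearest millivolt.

Vm = 61.5 · log₁₀[(Σ P·[cation]ₒ + Σ P·[anion]ᵢ) / (Σ P·[cation]ᵢ + Σ P·[anion]ₒ)]
Numerator = 1×7.63 + 0.089×123 + 0.58×34.0 = 38.3
Denominator = 1×115 + 0.089×13.7 + 0.58×92.1 = 169.6
Vm = 61.5 · log₁₀(0.22576) = 61.5 × (-0.6464) = -39.75 mV

-40 mV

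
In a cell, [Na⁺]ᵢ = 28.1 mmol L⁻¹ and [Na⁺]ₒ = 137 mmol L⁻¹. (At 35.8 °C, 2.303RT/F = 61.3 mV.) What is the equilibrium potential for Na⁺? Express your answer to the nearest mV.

E = (61.3/z) · log₁₀([Na⁺]_out/[Na⁺]_in) with z = +1.
= (61.3/1) · log₁₀(137/28.1) = 61.30 · log₁₀(4.875)
= 61.30 · (0.6880) = 42.18 mV

42 mV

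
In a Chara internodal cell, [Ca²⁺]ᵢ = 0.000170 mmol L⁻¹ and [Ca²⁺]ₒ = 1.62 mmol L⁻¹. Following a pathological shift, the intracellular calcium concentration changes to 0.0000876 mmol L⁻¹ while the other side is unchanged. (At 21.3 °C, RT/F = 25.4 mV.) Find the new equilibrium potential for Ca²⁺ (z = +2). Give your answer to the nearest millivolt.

125 mV

After the shift: [Ca²⁺]_out = 1.62, [Ca²⁺]_in = 0.0000876 mmol L⁻¹.
E_new = (25.4/2)·ln(1.62/0.0000876) = 12.70 · (9.8252) = 124.78 mV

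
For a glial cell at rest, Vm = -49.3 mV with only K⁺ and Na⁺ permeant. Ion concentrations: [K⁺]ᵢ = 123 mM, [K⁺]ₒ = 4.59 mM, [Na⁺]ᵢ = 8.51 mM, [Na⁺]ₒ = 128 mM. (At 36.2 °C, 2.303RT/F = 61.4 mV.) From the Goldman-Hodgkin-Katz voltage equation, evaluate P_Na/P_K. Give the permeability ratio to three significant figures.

0.117

Let α = P_Na/P_K. GHK: Vm = 61.4·log₁₀[(Kₒ + α·Naₒ)/(Kᵢ + α·Naᵢ)].
10^(Vm/61.4) = 10^(-49.3/61.4) = 0.15742
So 0.15742·(Kᵢ + α·Naᵢ) = Kₒ + α·Naₒ → α = (0.15742·123.0 − 4.59) / (128.0 − 0.15742·8.51)
α = (19.36 − 4.59) / (128.0 − 1.34) = 14.77/126.7 = 0.1166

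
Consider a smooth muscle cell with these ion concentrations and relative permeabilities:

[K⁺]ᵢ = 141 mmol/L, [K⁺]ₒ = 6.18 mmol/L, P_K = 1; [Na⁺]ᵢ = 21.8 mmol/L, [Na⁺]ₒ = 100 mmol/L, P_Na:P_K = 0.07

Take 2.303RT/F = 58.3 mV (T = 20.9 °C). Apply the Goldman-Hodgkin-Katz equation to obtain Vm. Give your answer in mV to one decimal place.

Vm = 58.3 · log₁₀[(Σ P·[cation]ₒ + Σ P·[anion]ᵢ) / (Σ P·[cation]ᵢ + Σ P·[anion]ₒ)]
Numerator = 1×6.18 + 0.07×100 = 13.18
Denominator = 1×141 + 0.07×21.8 = 142.5
Vm = 58.3 · log₁₀(0.092474) = 58.3 × (-1.0340) = -60.28 mV

-60.3 mV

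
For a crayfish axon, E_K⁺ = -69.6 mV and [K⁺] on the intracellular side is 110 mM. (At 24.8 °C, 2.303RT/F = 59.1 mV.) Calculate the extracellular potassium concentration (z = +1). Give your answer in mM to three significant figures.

7.31 mM

Nernst: E = (59.1/1) · log₁₀([out]/[in]), so log₁₀([out]/[in]) = -69.6 × 1 / 59.1 = -1.1777.
[out]/[in] = 10^(-1.1777) = 0.06643.
[out] = 0.06643 × 110 = 7.307 mM.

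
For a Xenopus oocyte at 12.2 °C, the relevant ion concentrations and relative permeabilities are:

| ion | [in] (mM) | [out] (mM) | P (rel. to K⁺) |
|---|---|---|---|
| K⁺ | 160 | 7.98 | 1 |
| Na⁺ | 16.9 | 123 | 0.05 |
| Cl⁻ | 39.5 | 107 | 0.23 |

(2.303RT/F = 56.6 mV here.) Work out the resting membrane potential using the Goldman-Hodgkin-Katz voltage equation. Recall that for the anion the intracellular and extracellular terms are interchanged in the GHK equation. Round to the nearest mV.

-51 mV

Vm = 56.6 · log₁₀[(Σ P·[cation]ₒ + Σ P·[anion]ᵢ) / (Σ P·[cation]ᵢ + Σ P·[anion]ₒ)]
Numerator = 1×7.98 + 0.05×123 + 0.23×39.5 = 23.22
Denominator = 1×160 + 0.05×16.9 + 0.23×107 = 185.5
Vm = 56.6 · log₁₀(0.12518) = 56.6 × (-0.9025) = -51.08 mV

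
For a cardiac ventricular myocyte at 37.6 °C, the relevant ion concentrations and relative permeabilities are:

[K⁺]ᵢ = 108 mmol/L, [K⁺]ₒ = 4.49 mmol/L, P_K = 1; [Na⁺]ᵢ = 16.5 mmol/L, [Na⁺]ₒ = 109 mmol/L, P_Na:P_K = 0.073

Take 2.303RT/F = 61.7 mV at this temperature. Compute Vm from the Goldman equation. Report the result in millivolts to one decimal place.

Vm = 61.7 · log₁₀[(Σ P·[cation]ₒ + Σ P·[anion]ᵢ) / (Σ P·[cation]ᵢ + Σ P·[anion]ₒ)]
Numerator = 1×4.49 + 0.073×109 = 12.45
Denominator = 1×108 + 0.073×16.5 = 109.2
Vm = 61.7 · log₁₀(0.11398) = 61.7 × (-0.9432) = -58.19 mV

-58.2 mV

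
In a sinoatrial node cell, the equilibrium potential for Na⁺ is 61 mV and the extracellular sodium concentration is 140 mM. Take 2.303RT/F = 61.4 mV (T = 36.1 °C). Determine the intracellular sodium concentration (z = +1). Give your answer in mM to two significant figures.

Nernst: E = (61.4/1) · log₁₀([out]/[in]), so log₁₀([out]/[in]) = 61.0 × 1 / 61.4 = 0.9935.
[out]/[in] = 10^(0.9935) = 9.851.
[in] = 140 / 9.851 = 14.21 mM.

14 mM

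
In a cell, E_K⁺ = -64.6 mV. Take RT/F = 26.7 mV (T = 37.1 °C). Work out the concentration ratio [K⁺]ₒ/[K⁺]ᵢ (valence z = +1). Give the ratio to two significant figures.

0.089

ln([out]/[in]) = E·z/(26.7) = -64.6 × 1 / 26.7 = -2.4195
[out]/[in] = e^(-2.4195) = 0.08897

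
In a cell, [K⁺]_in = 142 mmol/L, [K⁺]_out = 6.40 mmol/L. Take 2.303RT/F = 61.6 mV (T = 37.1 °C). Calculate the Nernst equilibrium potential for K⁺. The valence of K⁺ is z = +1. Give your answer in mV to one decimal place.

E = (61.6/z) · log₁₀([K⁺]_out/[K⁺]_in) with z = +1.
= (61.6/1) · log₁₀(6.40/142) = 61.60 · log₁₀(0.04507)
= 61.60 · (-1.3461) = -82.92 mV

-82.9 mV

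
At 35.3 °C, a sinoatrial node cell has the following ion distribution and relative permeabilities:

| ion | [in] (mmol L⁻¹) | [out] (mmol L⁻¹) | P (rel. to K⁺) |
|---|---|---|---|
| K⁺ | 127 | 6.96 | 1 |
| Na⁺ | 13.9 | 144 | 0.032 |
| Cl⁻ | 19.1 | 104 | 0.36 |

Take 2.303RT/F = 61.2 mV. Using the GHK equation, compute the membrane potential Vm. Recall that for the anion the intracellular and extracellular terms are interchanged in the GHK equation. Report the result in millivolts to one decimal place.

Vm = 61.2 · log₁₀[(Σ P·[cation]ₒ + Σ P·[anion]ᵢ) / (Σ P·[cation]ᵢ + Σ P·[anion]ₒ)]
Numerator = 1×6.96 + 0.032×144 + 0.36×19.1 = 18.44
Denominator = 1×127 + 0.032×13.9 + 0.36×104 = 164.9
Vm = 61.2 · log₁₀(0.11186) = 61.2 × (-0.9513) = -58.22 mV

-58.2 mV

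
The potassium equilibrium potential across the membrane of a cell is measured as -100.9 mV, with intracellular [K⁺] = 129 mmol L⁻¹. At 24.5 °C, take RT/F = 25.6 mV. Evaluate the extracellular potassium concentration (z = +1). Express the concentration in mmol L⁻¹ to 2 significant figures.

2.5 mmol L⁻¹

Nernst: E = (25.6/1) · ln([out]/[in]), so ln([out]/[in]) = -100.9 × 1 / 25.6 = -3.9414.
[out]/[in] = e^(-3.9414) = 0.01942.
[out] = 0.01942 × 129 = 2.505 mmol L⁻¹.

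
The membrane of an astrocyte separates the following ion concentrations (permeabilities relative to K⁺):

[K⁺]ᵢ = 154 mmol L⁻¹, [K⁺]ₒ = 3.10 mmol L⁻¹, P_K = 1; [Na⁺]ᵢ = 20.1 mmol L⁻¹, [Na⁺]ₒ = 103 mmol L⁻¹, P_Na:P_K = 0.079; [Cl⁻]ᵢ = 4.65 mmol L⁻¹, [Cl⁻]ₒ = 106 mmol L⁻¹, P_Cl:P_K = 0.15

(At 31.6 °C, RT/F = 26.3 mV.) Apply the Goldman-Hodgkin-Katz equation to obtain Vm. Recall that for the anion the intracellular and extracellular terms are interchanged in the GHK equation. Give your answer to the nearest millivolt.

-70 mV

Vm = 26.3 · ln[(Σ P·[cation]ₒ + Σ P·[anion]ᵢ) / (Σ P·[cation]ᵢ + Σ P·[anion]ₒ)]
Numerator = 1×3.10 + 0.079×103 + 0.15×4.65 = 11.93
Denominator = 1×154 + 0.079×20.1 + 0.15×106 = 171.5
Vm = 26.3 · ln(0.069594) = 26.3 × (-2.6651) = -70.09 mV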